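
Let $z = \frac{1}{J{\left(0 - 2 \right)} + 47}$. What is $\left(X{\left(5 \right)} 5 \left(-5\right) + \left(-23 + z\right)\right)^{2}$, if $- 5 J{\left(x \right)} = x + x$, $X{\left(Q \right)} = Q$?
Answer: $\frac{1250824689}{57121} \approx 21898.0$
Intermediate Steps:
$J{\left(x \right)} = - \frac{2 x}{5}$ ($J{\left(x \right)} = - \frac{x + x}{5} = - \frac{2 x}{5}$)
$z = \frac{5}{239}$ ($z = \frac{1}{- \frac{2 \left(0 - 2\right)}{5} + 47} = \frac{1}{\left(- \frac{2}{5}\right) \left(-2\right) + 47} = \frac{1}{\frac{4}{5} + 47} = \frac{1}{\frac{239}{5}} = \frac{5}{239} \approx 0.020921$)
$\left(X{\left(5 \right)} 5 \left(-5\right) + \left(-23 + z\right)\right)^{2} = \left(5 \cdot 5 \left(-5\right) + \left(-23 + \frac{5}{239}\right)\right)^{2} = \left(25 \left(-5\right) - \frac{5492}{239}\right)^{2} = \left(-125 - \frac{5492}{239}\right)^{2} = \left(- \frac{35367}{239}\right)^{2} = \frac{1250824689}{57121}$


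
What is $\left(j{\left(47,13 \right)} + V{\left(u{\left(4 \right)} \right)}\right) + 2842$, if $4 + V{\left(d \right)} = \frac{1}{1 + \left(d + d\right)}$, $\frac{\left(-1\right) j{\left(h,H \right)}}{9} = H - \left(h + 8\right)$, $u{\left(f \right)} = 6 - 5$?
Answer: $\frac{9649}{3} \approx 3216.3$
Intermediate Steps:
$u{\left(f \right)} = 1$
$j{\left(h,H \right)} = 72 - 9 H + 9 h$ ($j{\left(h,H \right)} = - 9 \left(H - \left(h + 8\right)\right) = - 9 \left(H - \left(8 + h\right)\right) = - 9 \left(-8 + H - h\right) = 72 - 9 H + 9 h$)
$V{\left(d \right)} = -4 + \frac{1}{1 + 2 d}$ ($V{\left(d \right)} = -4 + \frac{1}{1 + \left(d + d\right)} = -4 + \frac{1}{1 + 2 d}$)
$\left(j{\left(47,13 \right)} + V{\left(u{\left(4 \right)} \right)}\right) + 2842 = \left(\left(72 - 117 + 9 \cdot 47\right) + \frac{-3 - 8}{1 + 2 \cdot 1}\right) + 2842 = \left(\left(72 - 117 + 423\right) + \frac{-3 - 8}{1 + 2}\right) + 2842 = \left(378 + \frac{1}{3} \left(-11\right)\right) + 2842 = \left(378 - \frac{11}{3}\right) + 2842 = \frac{1123}{3} + 2842 = \frac{9649}{3}$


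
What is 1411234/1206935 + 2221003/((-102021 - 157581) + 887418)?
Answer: 3566601540749/757733103960 ≈ 4.7069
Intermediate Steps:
1411234/1206935 + 2221003/((-102021 - 157581) + 887418) = 1411234*(1/1206935) + 2221003/(-259602 + 887418) = 1411234/1206935 + 2221003/627816 = 3566601540749/757733103960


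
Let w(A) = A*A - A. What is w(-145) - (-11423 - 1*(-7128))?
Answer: 25465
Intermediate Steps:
w(A) = A² - A
w(-145) - (-11423 - 1*(-7128)) = -145*(-1 - 145) - (-11423 - 1*(-7128)) = -145*(-146) - (-11423 + 7128) = 21170 - 1*(-4295) = 21170 + 4295 = 25465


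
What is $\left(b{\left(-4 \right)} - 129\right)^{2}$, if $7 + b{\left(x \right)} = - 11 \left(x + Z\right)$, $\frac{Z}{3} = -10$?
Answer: $56644$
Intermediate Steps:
$Z = -30$ ($Z = 3 \left(-10\right) = -30$)
$b{\left(x \right)} = 323 - 11 x$ ($b{\left(x \right)} = -7 - 11 \left(x - 30\right) = -7 - 11 \left(-30 + x\right) = -7 - \left(-330 + 11 x\right) = 323 - 11 x$)
$\left(b{\left(-4 \right)} - 129\right)^{2} = \left(\left(323 - -44\right) - 129\right)^{2} = \left(\left(323 + 44\right) - 129\right)^{2} = \left(367 - 129\right)^{2} = 238^{2} = 56644$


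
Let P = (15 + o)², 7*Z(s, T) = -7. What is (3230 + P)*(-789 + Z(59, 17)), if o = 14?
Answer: -3216090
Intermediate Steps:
Z(s, T) = -1 (Z(s, T) = (⅐)*(-7) = -1)
P = 841 (P = (15 + 14)² = 29² = 841)
(3230 + P)*(-789 + Z(59, 17)) = (3230 + 841)*(-789 - 1) = 4071*(-790) = -3216090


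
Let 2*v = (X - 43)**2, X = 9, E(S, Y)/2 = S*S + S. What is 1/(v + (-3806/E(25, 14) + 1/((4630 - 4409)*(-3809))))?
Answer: 42089450/24204477091 ≈ 0.0017389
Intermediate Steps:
E(S, Y) = 2*S + 2*S**2 (E(S, Y) = 2*(S*S + S) = 2*(S**2 + S) = 2*(S + S**2) = 2*S + 2*S**2)
v = 578 (v = (9 - 43)**2/2 = (1/2)*(-34)**2 = (1/2)*1156 = 578)
1/(v + (-3806/E(25, 14) + 1/((4630 - 4409)*(-3809)))) = 1/(578 + (-3806*1/(50*(1 + 25)) + 1/((4630 - 4409)*(-3809)))) = 1/(578 + (-3806/(2*25*26) - 1/3809/221)) = 1/(578 + (-3806/1300 + (1/221)*(-1/3809))) = 1/(578 + (-3806*1/1300 - 1/841789)) = 1/(578 + (-1903/650 - 1/841789)) = 1/(578 - 123225009/42089450) = 1/(24204477091/42089450) = 42089450/24204477091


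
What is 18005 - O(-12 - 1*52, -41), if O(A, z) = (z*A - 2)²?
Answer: -6856879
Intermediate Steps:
O(A, z) = (-2 + A*z)² (O(A, z) = (A*z - 2)² = (-2 + A*z)²)
18005 - O(-12 - 1*52, -41) = 18005 - (-2 + (-12 - 1*52)*(-41))² = 18005 - (-2 + (-12 - 52)*(-41))² = 18005 - (-2 - 64*(-41))² = 18005 - (-2 + 2624)² = 18005 - 1*2622² = 18005 - 1*6874884 = 18005 - 6874884 = -6856879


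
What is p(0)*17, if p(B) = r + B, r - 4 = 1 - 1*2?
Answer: 51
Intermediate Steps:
r = 3 (r = 4 + (1 - 1*2) = 4 + (1 - 2) = 4 - 1 = 3)
p(B) = 3 + B
p(0)*17 = (3 + 0)*17 = 3*17 = 51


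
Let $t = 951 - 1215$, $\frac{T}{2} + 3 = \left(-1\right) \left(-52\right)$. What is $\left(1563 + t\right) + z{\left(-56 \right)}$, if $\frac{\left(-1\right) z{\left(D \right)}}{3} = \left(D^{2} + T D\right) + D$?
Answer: $8523$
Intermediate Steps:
$T = 98$ ($T = -6 + 2 \left(\left(-1\right) \left(-52\right)\right) = -6 + 2 \cdot 52 = -6 + 104 = 98$)
$t = -264$
$z{\left(D \right)} = - 297 D - 3 D^{2}$ ($z{\left(D \right)} = - 3 \left(\left(D^{2} + 98 D\right) + D\right) = - 3 \left(D^{2} + 99 D\right) = - 297 D - 3 D^{2}$)
$\left(1563 + t\right) + z{\left(-56 \right)} = \left(1563 - 264\right) - - 168 \left(99 - 56\right) = 1299 - \left(-168\right) 43 = 1299 + 7224 = 8523$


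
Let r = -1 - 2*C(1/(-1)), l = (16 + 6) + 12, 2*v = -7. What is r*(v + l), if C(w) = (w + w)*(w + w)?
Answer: -549/2 ≈ -274.50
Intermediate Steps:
v = -7/2 (v = (½)*(-7) = -7/2 ≈ -3.5000)
l = 34 (l = 22 + 12 = 34)
C(w) = 4*w² (C(w) = (2*w)*(2*w) = 4*w²)
r = -9 (r = -1 - 8*(1/(-1))² = -1 - 8*(1*(-1))² = -1 - 8*(-1)² = -1 - 8 = -9)
r*(v + l) = -9*(-7/2 + 34) = -9*61/2 = -549/2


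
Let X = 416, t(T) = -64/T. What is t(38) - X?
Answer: -7936/19 ≈ -417.68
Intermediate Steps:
t(38) - X = -64/38 - 1*416 = -64*1/38 - 416 = -32/19 - 416 = -7936/19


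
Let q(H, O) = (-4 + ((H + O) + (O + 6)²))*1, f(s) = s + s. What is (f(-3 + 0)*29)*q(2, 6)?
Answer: -25752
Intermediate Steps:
f(s) = 2*s
q(H, O) = -4 + H + O + (6 + O)² (q(H, O) = (-4 + ((H + O) + (6 + O)²))*1 = (-4 + (H + O + (6 + O)²))*1 = (-4 + H + O + (6 + O)²)*1 = -4 + H + O + (6 + O)²)
(f(-3 + 0)*29)*q(2, 6) = ((2*(-3 + 0))*29)*(-4 + 2 + 6 + (6 + 6)²) = ((2*(-3))*29)*(-4 + 2 + 6 + 12²) = (-6*29)*(-4 + 2 + 6 + 144) = -174*148 = -25752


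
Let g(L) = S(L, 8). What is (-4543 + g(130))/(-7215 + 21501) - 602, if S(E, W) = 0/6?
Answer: -8604715/14286 ≈ -602.32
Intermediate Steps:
S(E, W) = 0 (S(E, W) = 0*(⅙) = 0)
g(L) = 0
(-4543 + g(130))/(-7215 + 21501) - 602 = (-4543 + 0)/(-7215 + 21501) - 602 = -4543/14286 - 602 = -8604715/14286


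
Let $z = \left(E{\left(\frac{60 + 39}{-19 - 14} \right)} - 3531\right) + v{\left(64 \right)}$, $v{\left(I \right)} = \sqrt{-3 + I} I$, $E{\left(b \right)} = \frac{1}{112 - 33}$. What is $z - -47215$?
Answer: $\frac{3451037}{79} + 64 \sqrt{61} \approx 44184.0$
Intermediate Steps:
$E{\left(b \right)} = \frac{1}{79}$
$v{\left(I \right)} = I \sqrt{-3 + I}$
$z = - \frac{278948}{79} + 64 \sqrt{61}$ ($z = \left(\frac{1}{79} - 3531\right) + 64 \sqrt{-3 + 64} = - \frac{278948}{79} + 64 \sqrt{61} \approx -3031.1$)
$z - -47215 = \left(- \frac{278948}{79} + 64 \sqrt{61}\right) - -47215 = \left(- \frac{278948}{79} + 64 \sqrt{61}\right) + 47215 = \frac{3451037}{79} + 64 \sqrt{61}$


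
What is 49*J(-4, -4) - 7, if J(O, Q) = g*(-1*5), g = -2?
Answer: 483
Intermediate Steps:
J(O, Q) = 10 (J(O, Q) = -(-2)*5 = -2*(-5) = 10)
49*J(-4, -4) - 7 = 49*10 - 7 = 490 - 7 = 483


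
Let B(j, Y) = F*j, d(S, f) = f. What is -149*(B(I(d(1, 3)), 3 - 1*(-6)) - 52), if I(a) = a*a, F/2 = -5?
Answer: 21158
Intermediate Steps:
F = -10 (F = 2*(-5) = -10)
I(a) = a²
B(j, Y) = -10*j
-149*(B(I(d(1, 3)), 3 - 1*(-6)) - 52) = -149*(-10*3² - 52) = -149*(-10*9 - 52) = -149*(-90 - 52) = -149*(-142) = 21158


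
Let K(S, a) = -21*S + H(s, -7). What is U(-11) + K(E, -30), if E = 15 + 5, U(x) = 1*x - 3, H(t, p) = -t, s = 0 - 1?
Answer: -433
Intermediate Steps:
s = -1
U(x) = -3 + x (U(x) = x - 3 = -3 + x)
E = 20
K(S, a) = 1 - 21*S (K(S, a) = -21*S - 1*(-1) = -21*S + 1 = 1 - 21*S)
U(-11) + K(E, -30) = (-3 - 11) + (1 - 21*20) = -14 + (1 - 420) = -14 - 419 = -433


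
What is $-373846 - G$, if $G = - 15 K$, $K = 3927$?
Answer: $-314941$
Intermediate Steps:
$G = -58905$ ($G = \left(-15\right) 3927 = -58905$)
$-373846 - G = -373846 - -58905 = -373846 + 58905 = -314941$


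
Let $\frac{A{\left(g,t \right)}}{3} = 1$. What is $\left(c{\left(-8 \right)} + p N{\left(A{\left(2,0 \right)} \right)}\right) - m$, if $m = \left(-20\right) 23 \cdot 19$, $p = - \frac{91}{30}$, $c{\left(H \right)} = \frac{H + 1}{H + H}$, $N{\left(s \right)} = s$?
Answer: $\frac{698507}{80} \approx 8731.3$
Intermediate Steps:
$A{\left(g,t \right)} = 3$ ($A{\left(g,t \right)} = 3 \cdot 1 = 3$)
$c{\left(H \right)} = \frac{1 + H}{2 H}$
$p = - \frac{91}{30}$ ($p = \left(-91\right) \frac{1}{30} = - \frac{91}{30} \approx -3.0333$)
$m = -8740$ ($m = \left(-460\right) 19 = -8740$)
$\left(c{\left(-8 \right)} + p N{\left(A{\left(2,0 \right)} \right)}\right) - m = \left(\frac{1 - 8}{2 \left(-8\right)} - \frac{91}{10}\right) - -8740 = \left(\frac{1}{2} \left(- \frac{1}{8}\right) \left(-7\right) - \frac{91}{10}\right) + 8740 = \left(\frac{7}{16} - \frac{91}{10}\right) + 8740 = - \frac{693}{80} + 8740 = \frac{698507}{80}$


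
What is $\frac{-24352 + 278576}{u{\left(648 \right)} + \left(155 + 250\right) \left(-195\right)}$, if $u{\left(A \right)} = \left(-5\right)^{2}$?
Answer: $- \frac{127112}{39475} \approx -3.2201$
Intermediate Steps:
$u{\left(A \right)} = 25$
$\frac{-24352 + 278576}{u{\left(648 \right)} + \left(155 + 250\right) \left(-195\right)} = \frac{-24352 + 278576}{25 + \left(155 + 250\right) \left(-195\right)} = \frac{254224}{25 + 405 \left(-195\right)} = \frac{254224}{25 - 78975} = \frac{254224}{-78950} = 254224 \left(- \frac{1}{78950}\right) = - \frac{127112}{39475}$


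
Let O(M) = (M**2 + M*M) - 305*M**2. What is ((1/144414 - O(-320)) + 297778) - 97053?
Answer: 4509749560951/144414 ≈ 3.1228e+7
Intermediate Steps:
O(M) = -303*M**2 (O(M) = (M**2 + M**2) - 305*M**2 = 2*M**2 - 305*M**2 = -303*M**2)
((1/144414 - O(-320)) + 297778) - 97053 = ((1/144414 - (-303)*(-320)**2) + 297778) - 97053 = ((1/144414 - (-303)*102400) + 297778) - 97053 = ((1/144414 - 1*(-31027200)) + 297778) - 97053 = ((1/144414 + 31027200) + 297778) - 97053 = (4480762060801/144414 + 297778) - 97053 = 4523765372893/144414 - 97053 = 4509749560951/144414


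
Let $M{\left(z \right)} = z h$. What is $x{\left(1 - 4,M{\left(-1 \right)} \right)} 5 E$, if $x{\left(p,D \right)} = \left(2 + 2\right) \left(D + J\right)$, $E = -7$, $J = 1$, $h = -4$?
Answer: $-700$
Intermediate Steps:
$M{\left(z \right)} = - 4 z$ ($M{\left(z \right)} = z \left(-4\right) = - 4 z$)
$x{\left(p,D \right)} = 4 + 4 D$ ($x{\left(p,D \right)} = \left(2 + 2\right) \left(D + 1\right) = 4 \left(1 + D\right) = 4 + 4 D$)
$x{\left(1 - 4,M{\left(-1 \right)} \right)} 5 E = \left(4 + 4 \left(\left(-4\right) \left(-1\right)\right)\right) 5 \left(-7\right) = \left(4 + 4 \cdot 4\right) 5 \left(-7\right) = \left(4 + 16\right) 5 \left(-7\right) = 20 \cdot 5 \left(-7\right) = 100 \left(-7\right) = -700$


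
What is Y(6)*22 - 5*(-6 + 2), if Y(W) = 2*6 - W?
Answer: 152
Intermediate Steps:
Y(W) = 12 - W
Y(6)*22 - 5*(-6 + 2) = (12 - 1*6)*22 - 5*(-6 + 2) = (12 - 6)*22 - 5*(-4) = 6*22 + 20 = 132 + 20 = 152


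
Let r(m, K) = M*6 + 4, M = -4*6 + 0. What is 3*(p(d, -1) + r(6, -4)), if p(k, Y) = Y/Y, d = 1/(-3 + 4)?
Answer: -417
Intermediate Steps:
M = -24 (M = -24 + 0 = -24)
d = 1 (d = 1/1 = 1)
p(k, Y) = 1
r(m, K) = -140 (r(m, K) = -24*6 + 4 = -144 + 4 = -140)
3*(p(d, -1) + r(6, -4)) = 3*(1 - 140) = 3*(-139) = -417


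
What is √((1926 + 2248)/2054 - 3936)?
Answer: I*√4149269995/1027 ≈ 62.721*I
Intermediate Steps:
√((1926 + 2248)/2054 - 3936) = √(4174*(1/2054) - 3936) = √(2087/1027 - 3936) = √(-4040185/1027) = I*√4149269995/1027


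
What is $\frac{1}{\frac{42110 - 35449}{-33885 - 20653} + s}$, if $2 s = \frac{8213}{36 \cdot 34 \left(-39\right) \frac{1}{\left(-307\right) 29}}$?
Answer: $\frac{2603425968}{1993600554695} \approx 0.0013059$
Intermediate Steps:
$s = \frac{73120339}{95472}$ ($s = \frac{8213 \frac{1}{36 \cdot 34 \left(-39\right) \frac{1}{\left(-307\right) 29}}}{2} = \frac{8213 \frac{1}{1224 \left(-39\right) \frac{1}{-8903}}}{2} = \frac{8213 \frac{1}{\left(-47736\right) \left(- \frac{1}{8903}\right)}}{2} = \frac{8213 \frac{1}{\frac{47736}{8903}}}{2} = \frac{8213 \cdot \frac{8903}{47736}}{2} = \frac{1}{2} \cdot \frac{73120339}{47736} = \frac{73120339}{95472} \approx 765.88$)
$\frac{1}{\frac{42110 - 35449}{-33885 - 20653} + s} = \frac{1}{\frac{42110 - 35449}{-33885 - 20653} + \frac{73120339}{95472}} = \frac{1}{\frac{42110 - 35449}{-54538} + \frac{73120339}{95472}} = \frac{1}{6661 \left(- \frac{1}{54538}\right) + \frac{73120339}{95472}} = \frac{1}{- \frac{6661}{54538} + \frac{73120339}{95472}} = \frac{1}{\frac{1993600554695}{2603425968}} = \frac{2603425968}{1993600554695}$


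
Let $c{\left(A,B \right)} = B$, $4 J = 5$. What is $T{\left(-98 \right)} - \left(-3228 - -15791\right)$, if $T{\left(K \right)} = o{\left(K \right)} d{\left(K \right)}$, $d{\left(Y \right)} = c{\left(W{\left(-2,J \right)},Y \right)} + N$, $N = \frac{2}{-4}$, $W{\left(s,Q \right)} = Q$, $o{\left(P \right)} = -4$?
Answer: $-12169$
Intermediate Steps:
$J = \frac{5}{4}$ ($J = \frac{1}{4} \cdot 5 = \frac{5}{4} \approx 1.25$)
$N = - \frac{1}{2}$ ($N = 2 \left(- \frac{1}{4}\right) = - \frac{1}{2} \approx -0.5$)
$d{\left(Y \right)} = - \frac{1}{2} + Y$ ($d{\left(Y \right)} = Y - \frac{1}{2} = - \frac{1}{2} + Y$)
$T{\left(K \right)} = 2 - 4 K$ ($T{\left(K \right)} = - 4 \left(- \frac{1}{2} + K\right) = 2 - 4 K$)
$T{\left(-98 \right)} - \left(-3228 - -15791\right) = \left(2 - -392\right) - \left(-3228 - -15791\right) = \left(2 + 392\right) - \left(-3228 + 15791\right) = 394 - 12563 = -12169$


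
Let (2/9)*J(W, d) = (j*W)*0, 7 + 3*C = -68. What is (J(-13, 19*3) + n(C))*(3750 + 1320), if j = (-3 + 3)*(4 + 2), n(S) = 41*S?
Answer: -5196750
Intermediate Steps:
C = -25 (C = -7/3 + (⅓)*(-68) = -7/3 - 68/3 = -25)
j = 0 (j = 0*6 = 0)
J(W, d) = 0 (J(W, d) = 9*((0*W)*0)/2 = 9*(0*0)/2 = (9/2)*0 = 0)
(J(-13, 19*3) + n(C))*(3750 + 1320) = (0 + 41*(-25))*(3750 + 1320) = (0 - 1025)*5070 = -1025*5070 = -5196750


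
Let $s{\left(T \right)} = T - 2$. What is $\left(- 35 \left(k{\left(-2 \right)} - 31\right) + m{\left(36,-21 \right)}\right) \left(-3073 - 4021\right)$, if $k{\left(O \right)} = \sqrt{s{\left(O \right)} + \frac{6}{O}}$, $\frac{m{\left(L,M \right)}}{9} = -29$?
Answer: $-5845456 + 248290 i \sqrt{7} \approx -5.8455 \cdot 10^{6} + 6.5691 \cdot 10^{5} i$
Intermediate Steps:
$m{\left(L,M \right)} = -261$ ($m{\left(L,M \right)} = 9 \left(-29\right) = -261$)
$s{\left(T \right)} = -2 + T$
$k{\left(O \right)} = \sqrt{-2 + O + \frac{6}{O}}$ ($k{\left(O \right)} = \sqrt{\left(-2 + O\right) + \frac{6}{O}} = \sqrt{-2 + O + \frac{6}{O}}$)
$\left(- 35 \left(k{\left(-2 \right)} - 31\right) + m{\left(36,-21 \right)}\right) \left(-3073 - 4021\right) = \left(- 35 \left(\sqrt{-2 - 2 + \frac{6}{-2}} - 31\right) - 261\right) \left(-3073 - 4021\right) = \left(- 35 \left(\sqrt{-2 - 2 + 6 \left(- \frac{1}{2}\right)} - 31\right) - 261\right) \left(-7094\right) = \left(- 35 \left(\sqrt{-2 - 2 - 3} - 31\right) - 261\right) \left(-7094\right) = \left(- 35 \left(\sqrt{-7} - 31\right) - 261\right) \left(-7094\right) = \left(- 35 \left(i \sqrt{7} - 31\right) - 261\right) \left(-7094\right) = \left(- 35 \left(-31 + i \sqrt{7}\right) - 261\right) \left(-7094\right) = \left(\left(1085 - 35 i \sqrt{7}\right) - 261\right) \left(-7094\right) = \left(824 - 35 i \sqrt{7}\right) \left(-7094\right) = -5845456 + 248290 i \sqrt{7}$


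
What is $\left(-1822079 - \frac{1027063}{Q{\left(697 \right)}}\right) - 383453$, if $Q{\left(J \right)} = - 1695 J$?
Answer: $- \frac{2605647560717}{1181415} \approx -2.2055 \cdot 10^{6}$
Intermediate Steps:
$\left(-1822079 - \frac{1027063}{Q{\left(697 \right)}}\right) - 383453 = \left(-1822079 - \frac{1027063}{\left(-1695\right) 697}\right) - 383453 = \left(-1822079 - \frac{1027063}{-1181415}\right) - 383453 = \left(-1822079 - - \frac{1027063}{1181415}\right) - 383453 = \left(-1822079 + \frac{1027063}{1181415}\right) - 383453 = - \frac{2152630434722}{1181415} - 383453 = - \frac{2605647560717}{1181415}$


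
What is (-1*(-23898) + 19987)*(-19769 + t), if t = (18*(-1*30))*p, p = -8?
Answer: -677979365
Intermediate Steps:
t = 4320 (t = (18*(-1*30))*(-8) = (18*(-30))*(-8) = -540*(-8) = 4320)
(-1*(-23898) + 19987)*(-19769 + t) = (-1*(-23898) + 19987)*(-19769 + 4320) = (23898 + 19987)*(-15449) = 43885*(-15449) = -677979365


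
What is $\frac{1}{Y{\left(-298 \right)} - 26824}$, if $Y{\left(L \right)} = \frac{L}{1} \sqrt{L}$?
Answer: $\frac{i}{2 \left(- 13412 i + 149 \sqrt{298}\right)} \approx -3.5958 \cdot 10^{-5} + 6.8959 \cdot 10^{-6} i$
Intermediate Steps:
$Y{\left(L \right)} = L^{\frac{3}{2}}$ ($Y{\left(L \right)} = L 1 \sqrt{L} = L \sqrt{L} = L^{\frac{3}{2}}$)
$\frac{1}{Y{\left(-298 \right)} - 26824} = \frac{1}{\left(-298\right)^{\frac{3}{2}} - 26824} = \frac{1}{- 298 i \sqrt{298} - 26824} = \frac{1}{-26824 - 298 i \sqrt{298}}$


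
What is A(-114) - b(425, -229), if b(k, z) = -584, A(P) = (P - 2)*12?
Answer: -808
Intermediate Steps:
A(P) = -24 + 12*P (A(P) = (-2 + P)*12 = -24 + 12*P)
A(-114) - b(425, -229) = (-24 + 12*(-114)) - 1*(-584) = (-24 - 1368) + 584 = -1392 + 584 = -808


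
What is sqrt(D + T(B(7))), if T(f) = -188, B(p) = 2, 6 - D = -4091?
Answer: sqrt(3909) ≈ 62.522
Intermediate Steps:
D = 4097 (D = 6 - 1*(-4091) = 6 + 4091 = 4097)
sqrt(D + T(B(7))) = sqrt(4097 - 188) = sqrt(3909)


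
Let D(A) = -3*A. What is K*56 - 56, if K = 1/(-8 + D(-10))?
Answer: -588/11 ≈ -53.455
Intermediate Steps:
K = 1/22 (K = 1/(-8 - 3*(-10)) = 1/(-8 + 30) = 1/22 ≈ 0.045455)
K*56 - 56 = (1/22)*56 - 56 = 28/11 - 56 = -588/11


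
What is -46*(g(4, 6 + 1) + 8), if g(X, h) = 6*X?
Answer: -1472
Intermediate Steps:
-46*(g(4, 6 + 1) + 8) = -46*(6*4 + 8) = -46*(24 + 8) = -46*32 = -1472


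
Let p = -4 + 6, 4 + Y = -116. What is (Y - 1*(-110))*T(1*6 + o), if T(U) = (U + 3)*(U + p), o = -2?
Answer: -420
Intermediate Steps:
Y = -120 (Y = -4 - 116 = -120)
p = 2
T(U) = (2 + U)*(3 + U) (T(U) = (U + 3)*(U + 2) = (3 + U)*(2 + U) = (2 + U)*(3 + U))
(Y - 1*(-110))*T(1*6 + o) = (-120 - 1*(-110))*(6 + (1*6 - 2)² + 5*(1*6 - 2)) = (-120 + 110)*(6 + (6 - 2)² + 5*(6 - 2)) = -10*(6 + 4² + 5*4) = -10*(6 + 16 + 20) = -10*42 = -420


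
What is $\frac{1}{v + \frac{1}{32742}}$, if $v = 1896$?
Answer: $\frac{32742}{62078833} \approx 0.00052743$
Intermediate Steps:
$\frac{1}{v + \frac{1}{32742}} = \frac{1}{1896 + \frac{1}{32742}} = \frac{1}{\frac{62078833}{32742}} = \frac{32742}{62078833}$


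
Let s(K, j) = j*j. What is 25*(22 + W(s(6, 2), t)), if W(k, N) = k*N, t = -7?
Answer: -150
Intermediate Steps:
s(K, j) = j²
W(k, N) = N*k
25*(22 + W(s(6, 2), t)) = 25*(22 - 7*2²) = 25*(22 - 7*4) = 25*(22 - 28) = 25*(-6) = -150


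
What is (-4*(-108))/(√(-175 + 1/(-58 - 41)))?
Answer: -648*I*√190586/8663 ≈ -32.655*I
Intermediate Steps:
(-4*(-108))/(√(-175 + 1/(-58 - 41))) = 432/(√(-175 + 1/(-99))) = 432/(√(-175 - 1/99)) = 432/(√(-17326/99)) = 432/((I*√190586/33)) = 432*(-3*I*√190586/17326) = -648*I*√190586/8663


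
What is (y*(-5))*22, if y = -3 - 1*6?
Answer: 990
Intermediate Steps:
y = -9 (y = -3 - 6 = -9)
(y*(-5))*22 = -9*(-5)*22 = 45*22 = 990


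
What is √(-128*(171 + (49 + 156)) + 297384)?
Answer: 2*√62314 ≈ 499.26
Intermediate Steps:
√(-128*(171 + (49 + 156)) + 297384) = √(-128*(171 + 205) + 297384) = √(-128*376 + 297384) = √(-48128 + 297384) = √249256 = 2*√62314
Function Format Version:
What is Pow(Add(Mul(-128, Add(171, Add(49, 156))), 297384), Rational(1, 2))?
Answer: Mul(2, Pow(62314, Rational(1, 2))) ≈ 499.26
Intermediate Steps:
Pow(Add(Mul(-128, Add(171, Add(49, 156))), 297384), Rational(1, 2)) = Pow(Add(Mul(-128, Add(171, 205)), 297384), Rational(1, 2)) = Pow(Add(Mul(-128, 376), 297384), Rational(1, 2)) = Pow(Add(-48128, 297384), Rational(1, 2)) = Pow(249256, Rational(1, 2)) = Mul(2, Pow(62314, Rational(1, 2)))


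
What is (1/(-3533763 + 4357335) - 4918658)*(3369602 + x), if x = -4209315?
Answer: 3401567365950170375/823572 ≈ 4.1303e+12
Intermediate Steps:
(1/(-3533763 + 4357335) - 4918658)*(3369602 + x) = (1/(-3533763 + 4357335) - 4918658)*(3369602 - 4209315) = (1/823572 - 4918658)*(-839713) = -4050869006375/823572*(-839713) = 3401567365950170375/823572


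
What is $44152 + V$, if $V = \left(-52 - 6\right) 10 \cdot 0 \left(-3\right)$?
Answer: $44152$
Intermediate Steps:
$V = 0$ ($V = - 58 \cdot 10 \cdot 0 = \left(-58\right) 0 = 0$)
$44152 + V = 44152 + 0 = 44152$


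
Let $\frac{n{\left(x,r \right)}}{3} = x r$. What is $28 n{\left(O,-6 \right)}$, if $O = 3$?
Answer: $-1512$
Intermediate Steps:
$n{\left(x,r \right)} = 3 r x$ ($n{\left(x,r \right)} = 3 x r = 3 r x$)
$28 n{\left(O,-6 \right)} = 28 \cdot 3 \left(-6\right) 3 = 28 \left(-54\right) = -1512$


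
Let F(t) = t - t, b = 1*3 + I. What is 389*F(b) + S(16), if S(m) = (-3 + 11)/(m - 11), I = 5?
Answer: 8/5 ≈ 1.6000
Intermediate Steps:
S(m) = 8/(-11 + m)
b = 8 (b = 1*3 + 5 = 3 + 5 = 8)
F(t) = 0
389*F(b) + S(16) = 389*0 + 8/(-11 + 16) = 0 + 8/5 = 8/5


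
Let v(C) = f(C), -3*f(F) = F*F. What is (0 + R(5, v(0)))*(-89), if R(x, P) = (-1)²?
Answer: -89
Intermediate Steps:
f(F) = -F²/3 (f(F) = -F*F/3 = -F²/3)
v(C) = -C²/3
R(x, P) = 1
(0 + R(5, v(0)))*(-89) = (0 + 1)*(-89) = 1*(-89) = -89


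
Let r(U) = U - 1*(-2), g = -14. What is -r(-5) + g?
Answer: -11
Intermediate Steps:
r(U) = 2 + U (r(U) = U + 2 = 2 + U)
-r(-5) + g = -(2 - 5) - 14 = -1*(-3) - 14 = 3 - 14 = -11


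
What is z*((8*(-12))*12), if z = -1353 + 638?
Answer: 823680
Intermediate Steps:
z = -715
z*((8*(-12))*12) = -715*8*(-12)*12 = -(-68640)*12 = -715*(-1152) = 823680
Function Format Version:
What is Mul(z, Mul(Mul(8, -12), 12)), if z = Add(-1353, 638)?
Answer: 823680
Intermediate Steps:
z = -715
Mul(z, Mul(Mul(8, -12), 12)) = Mul(-715, Mul(Mul(8, -12), 12)) = Mul(-715, Mul(-96, 12)) = Mul(-715, -1152) = 823680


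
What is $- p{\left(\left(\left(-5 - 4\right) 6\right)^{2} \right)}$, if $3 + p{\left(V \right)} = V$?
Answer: $-2913$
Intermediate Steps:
$p{\left(V \right)} = -3 + V$
$- p{\left(\left(\left(-5 - 4\right) 6\right)^{2} \right)} = - (-3 + \left(\left(-5 - 4\right) 6\right)^{2}) = - (-3 + \left(\left(-9\right) 6\right)^{2}) = - (-3 + \left(-54\right)^{2}) = - (-3 + 2916) = \left(-1\right) 2913 = -2913$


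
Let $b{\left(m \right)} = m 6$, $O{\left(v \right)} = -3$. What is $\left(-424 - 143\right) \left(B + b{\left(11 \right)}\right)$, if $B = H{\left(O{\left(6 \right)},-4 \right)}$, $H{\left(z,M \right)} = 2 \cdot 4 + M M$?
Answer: $-51030$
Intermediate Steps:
$b{\left(m \right)} = 6 m$
$H{\left(z,M \right)} = 8 + M^{2}$
$B = 24$ ($B = 8 + \left(-4\right)^{2} = 8 + 16 = 24$)
$\left(-424 - 143\right) \left(B + b{\left(11 \right)}\right) = \left(-424 - 143\right) \left(24 + 6 \cdot 11\right) = \left(-424 - 143\right) \left(24 + 66\right) = \left(-424 - 143\right) 90 = \left(-567\right) 90 = -51030$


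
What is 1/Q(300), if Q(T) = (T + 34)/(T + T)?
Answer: 300/167 ≈ 1.7964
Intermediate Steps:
Q(T) = (34 + T)/(2*T) (Q(T) = (34 + T)/((2*T)) = (34 + T)*(1/(2*T)) = (34 + T)/(2*T))
1/Q(300) = 1/((½)*(34 + 300)/300) = 1/((½)*(1/300)*334) = 1/(167/300) = 300/167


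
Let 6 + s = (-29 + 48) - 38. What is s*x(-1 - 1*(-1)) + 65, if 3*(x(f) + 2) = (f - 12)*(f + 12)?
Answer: 1315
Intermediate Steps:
x(f) = -2 + (-12 + f)*(12 + f)/3 (x(f) = -2 + ((f - 12)*(f + 12))/3 = -2 + ((-12 + f)*(12 + f))/3 = -2 + (-12 + f)*(12 + f)/3)
s = -25 (s = -6 + ((-29 + 48) - 38) = -6 + (19 - 38) = -6 - 19 = -25)
s*x(-1 - 1*(-1)) + 65 = -25*(-50 + (-1 - 1*(-1))²/3) + 65 = -25*(-50 + (-1 + 1)²/3) + 65 = -25*(-50 + (⅓)*0²) + 65 = -25*(-50 + (⅓)*0) + 65 = -25*(-50 + 0) + 65 = -25*(-50) + 65 = 1250 + 65 = 1315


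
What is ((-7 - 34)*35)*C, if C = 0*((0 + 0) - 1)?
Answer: 0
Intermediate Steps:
C = 0 (C = 0*(0 - 1) = 0*(-1) = 0)
((-7 - 34)*35)*C = ((-7 - 34)*35)*0 = -41*35*0 = -1435*0 = 0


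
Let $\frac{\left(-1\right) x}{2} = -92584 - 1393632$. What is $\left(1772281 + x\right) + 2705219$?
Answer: $7449932$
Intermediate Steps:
$x = 2972432$ ($x = - 2 \left(-92584 - 1393632\right) = \left(-2\right) \left(-1486216\right) = 2972432$)
$\left(1772281 + x\right) + 2705219 = \left(1772281 + 2972432\right) + 2705219 = 4744713 + 2705219 = 7449932$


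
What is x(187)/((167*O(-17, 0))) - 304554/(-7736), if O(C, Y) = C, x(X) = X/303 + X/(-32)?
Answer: 61645830443/1565797344 ≈ 39.370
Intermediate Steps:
x(X) = -271*X/9696 (x(X) = X*(1/303) + X*(-1/32) = X/303 - X/32 = -271*X/9696)
x(187)/((167*O(-17, 0))) - 304554/(-7736) = (-271/9696*187)/((167*(-17))) - 304554/(-7736) = -50677/9696/(-2839) - 304554*(-1/7736) = -50677/9696*(-1/2839) + 152277/3868 = 2981/1619232 + 152277/3868 = 61645830443/1565797344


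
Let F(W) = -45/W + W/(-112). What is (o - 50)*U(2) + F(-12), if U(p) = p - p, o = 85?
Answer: 27/7 ≈ 3.8571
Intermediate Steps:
U(p) = 0
F(W) = -45/W - W/112 (F(W) = -45/W + W*(-1/112) = -45/W - W/112)
(o - 50)*U(2) + F(-12) = (85 - 50)*0 + (-45/(-12) - 1/112*(-12)) = 35*0 + (-45*(-1/12) + 3/28) = 0 + (15/4 + 3/28) = 0 + 27/7 = 27/7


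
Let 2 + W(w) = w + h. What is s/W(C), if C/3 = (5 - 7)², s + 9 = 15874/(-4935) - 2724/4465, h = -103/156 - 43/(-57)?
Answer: -12508028/9843351 ≈ -1.2707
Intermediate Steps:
h = 93/988 (h = -103*1/156 - 43*(-1/57) = -103/156 + 43/57 = 93/988 ≈ 0.094130)
s = -240539/18753 (s = -9 + (15874/(-4935) - 2724/4465) = -9 + (15874*(-1/4935) - 2724*1/4465) = -9 + (-15874/4935 - 2724/4465) = -9 - 71762/18753 = -240539/18753 ≈ -12.827)
C = 12 (C = 3*(5 - 7)² = 3*(-2)² = 3*4 = 12)
W(w) = -1883/988 + w (W(w) = -2 + (w + 93/988) = -2 + (93/988 + w) = -1883/988 + w)
s/W(C) = -240539/(18753*(-1883/988 + 12)) = -240539/(18753*9973/988) = -240539/18753*988/9973 = -12508028/9843351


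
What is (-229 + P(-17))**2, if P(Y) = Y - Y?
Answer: 52441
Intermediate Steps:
P(Y) = 0
(-229 + P(-17))**2 = (-229 + 0)**2 = (-229)**2 = 52441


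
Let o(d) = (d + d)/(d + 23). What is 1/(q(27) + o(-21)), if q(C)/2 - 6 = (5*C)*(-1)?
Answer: -1/279 ≈ -0.0035842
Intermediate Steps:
o(d) = 2*d/(23 + d) (o(d) = (2*d)/(23 + d) = 2*d/(23 + d))
q(C) = 12 - 10*C (q(C) = 12 + 2*((5*C)*(-1)) = 12 + 2*(-5*C) = 12 - 10*C)
1/(q(27) + o(-21)) = 1/((12 - 10*27) + 2*(-21)/(23 - 21)) = 1/((12 - 270) + 2*(-21)/2) = 1/(-258 + 2*(-21)*(½)) = 1/(-258 - 21) = 1/(-279) = -1/279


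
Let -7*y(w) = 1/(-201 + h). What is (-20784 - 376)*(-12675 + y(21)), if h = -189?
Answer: 73219416884/273 ≈ 2.6820e+8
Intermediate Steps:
y(w) = 1/2730 (y(w) = -1/(7*(-201 - 189)) = -⅐/(-390) = -⅐*(-1/390) = 1/2730)
(-20784 - 376)*(-12675 + y(21)) = (-20784 - 376)*(-12675 + 1/2730) = -21160*(-34602749/2730) = 73219416884/273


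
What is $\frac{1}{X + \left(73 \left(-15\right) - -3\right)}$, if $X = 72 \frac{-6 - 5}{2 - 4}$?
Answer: $- \frac{1}{696} \approx -0.0014368$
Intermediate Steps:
$X = 396$ ($X = 72 \left(- \frac{11}{-2}\right) = 72 \left(\left(-11\right) \left(- \frac{1}{2}\right)\right) = 72 \cdot \frac{11}{2} = 396$)
$\frac{1}{X + \left(73 \left(-15\right) - -3\right)} = \frac{1}{396 + \left(73 \left(-15\right) - -3\right)} = \frac{1}{396 + \left(-1095 + 3\right)} = \frac{1}{396 - 1092} = \frac{1}{-696} = - \frac{1}{696}$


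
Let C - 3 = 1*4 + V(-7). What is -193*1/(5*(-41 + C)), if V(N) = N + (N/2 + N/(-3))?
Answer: 1158/1265 ≈ 0.91541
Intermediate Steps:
V(N) = 7*N/6 (V(N) = N + (N*(½) + N*(-⅓)) = N + (N/2 - N/3) = N + N/6 = 7*N/6)
C = -7/6 (C = 3 + (1*4 + (7/6)*(-7)) = 3 + (4 - 49/6) = 3 - 25/6 = -7/6 ≈ -1.1667)
-193*1/(5*(-41 + C)) = -193*1/(5*(-41 - 7/6)) = -193/((-253/6*5)) = -193/(-1265/6) = -193*(-6/1265) = 1158/1265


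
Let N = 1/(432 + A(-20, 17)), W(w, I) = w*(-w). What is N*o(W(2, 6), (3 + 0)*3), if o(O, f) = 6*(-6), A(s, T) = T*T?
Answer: -36/721 ≈ -0.049931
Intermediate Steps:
A(s, T) = T**2
W(w, I) = -w**2
o(O, f) = -36
N = 1/721 (N = 1/(432 + 17**2) = 1/(432 + 289) = 1/721 ≈ 0.0013870)
N*o(W(2, 6), (3 + 0)*3) = (1/721)*(-36) = -36/721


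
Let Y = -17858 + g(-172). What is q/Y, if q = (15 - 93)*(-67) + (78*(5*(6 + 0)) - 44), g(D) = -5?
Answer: -7522/17863 ≈ -0.42109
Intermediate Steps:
q = 7522 (q = -78*(-67) + (78*(5*6) - 44) = 5226 + (78*30 - 44) = 5226 + (2340 - 44) = 5226 + 2296 = 7522)
Y = -17863 (Y = -17858 - 5 = -17863)
q/Y = 7522/(-17863) = 7522*(-1/17863) = -7522/17863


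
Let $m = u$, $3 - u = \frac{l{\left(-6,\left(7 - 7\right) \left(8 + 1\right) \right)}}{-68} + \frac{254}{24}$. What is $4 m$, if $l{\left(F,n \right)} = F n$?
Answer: $- \frac{91}{3} \approx -30.333$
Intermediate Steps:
$u = - \frac{91}{12}$ ($u = 3 - \left(\frac{\left(-6\right) \left(7 - 7\right) \left(8 + 1\right)}{-68} + \frac{254}{24}\right) = 3 - \left(- 6 \cdot 0 \cdot 9 \left(- \frac{1}{68}\right) + 254 \cdot \frac{1}{24}\right) = 3 - \left(\left(-6\right) 0 \left(- \frac{1}{68}\right) + \frac{127}{12}\right) = 3 - \left(0 \left(- \frac{1}{68}\right) + \frac{127}{12}\right) = 3 - \left(0 + \frac{127}{12}\right) = 3 - \frac{127}{12} = - \frac{91}{12} \approx -7.5833$)
$m = - \frac{91}{12} \approx -7.5833$
$4 m = 4 \left(- \frac{91}{12}\right) = - \frac{91}{3}$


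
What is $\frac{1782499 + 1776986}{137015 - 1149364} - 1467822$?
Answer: $- \frac{1485951693363}{1012349} \approx -1.4678 \cdot 10^{6}$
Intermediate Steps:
$\frac{1782499 + 1776986}{137015 - 1149364} - 1467822 = \frac{3559485}{-1012349} - 1467822 = 3559485 \left(- \frac{1}{1012349}\right) - 1467822 = - \frac{3559485}{1012349} - 1467822 = - \frac{1485951693363}{1012349}$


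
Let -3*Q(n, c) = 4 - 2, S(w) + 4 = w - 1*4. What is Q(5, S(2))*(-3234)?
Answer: 2156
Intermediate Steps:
S(w) = -8 + w (S(w) = -4 + (w - 1*4) = -4 + (w - 4) = -4 + (-4 + w) = -8 + w)
Q(n, c) = -⅔ (Q(n, c) = -(4 - 2)/3 = -⅓*2 = -⅔)
Q(5, S(2))*(-3234) = -⅔*(-3234) = 2156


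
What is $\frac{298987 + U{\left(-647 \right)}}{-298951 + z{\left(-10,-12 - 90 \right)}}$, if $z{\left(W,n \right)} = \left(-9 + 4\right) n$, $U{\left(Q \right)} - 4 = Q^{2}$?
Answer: $- \frac{55200}{22957} \approx -2.4045$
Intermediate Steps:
$U{\left(Q \right)} = 4 + Q^{2}$
$z{\left(W,n \right)} = - 5 n$
$\frac{298987 + U{\left(-647 \right)}}{-298951 + z{\left(-10,-12 - 90 \right)}} = \frac{298987 + \left(4 + \left(-647\right)^{2}\right)}{-298951 - 5 \left(-12 - 90\right)} = \frac{298987 + \left(4 + 418609\right)}{-298951 - 5 \left(-12 - 90\right)} = \frac{298987 + 418613}{-298951 - -510} = \frac{717600}{-298951 + 510} = \frac{717600}{-298441} = 717600 \left(- \frac{1}{298441}\right) = - \frac{55200}{22957}$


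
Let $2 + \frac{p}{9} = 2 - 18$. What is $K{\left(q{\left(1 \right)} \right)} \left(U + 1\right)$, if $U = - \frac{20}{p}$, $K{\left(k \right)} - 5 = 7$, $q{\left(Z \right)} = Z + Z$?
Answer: $\frac{364}{27} \approx 13.481$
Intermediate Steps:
$q{\left(Z \right)} = 2 Z$
$K{\left(k \right)} = 12$ ($K{\left(k \right)} = 5 + 7 = 12$)
$p = -162$ ($p = -18 + 9 \left(2 - 18\right) = -18 + 9 \left(-16\right) = -18 - 144 = -162$)
$U = \frac{10}{81}$ ($U = - \frac{20}{-162} = \left(-20\right) \left(- \frac{1}{162}\right) = \frac{10}{81} \approx 0.12346$)
$K{\left(q{\left(1 \right)} \right)} \left(U + 1\right) = 12 \left(\frac{10}{81} + 1\right) = 12 \cdot \frac{91}{81} = \frac{364}{27}$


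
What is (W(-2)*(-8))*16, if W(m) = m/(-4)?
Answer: -64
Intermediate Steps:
W(m) = -m/4 (W(m) = m*(-1/4) = -m/4)
(W(-2)*(-8))*16 = (-1/4*(-2)*(-8))*16 = ((1/2)*(-8))*16 = -4*16 = -64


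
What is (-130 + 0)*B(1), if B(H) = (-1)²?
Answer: -130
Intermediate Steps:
B(H) = 1
(-130 + 0)*B(1) = (-130 + 0)*1 = -130*1 = -130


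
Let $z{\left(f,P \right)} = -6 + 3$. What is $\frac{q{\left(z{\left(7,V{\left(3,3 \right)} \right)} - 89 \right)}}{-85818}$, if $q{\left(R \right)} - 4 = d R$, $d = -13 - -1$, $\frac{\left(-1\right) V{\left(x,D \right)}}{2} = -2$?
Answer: $- \frac{554}{42909} \approx -0.012911$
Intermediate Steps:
$V{\left(x,D \right)} = 4$ ($V{\left(x,D \right)} = \left(-2\right) \left(-2\right) = 4$)
$z{\left(f,P \right)} = -3$
$d = -12$ ($d = -13 + 1 = -12$)
$q{\left(R \right)} = 4 - 12 R$
$\frac{q{\left(z{\left(7,V{\left(3,3 \right)} \right)} - 89 \right)}}{-85818} = \frac{4 - 12 \left(-3 - 89\right)}{-85818} = \left(4 - 12 \left(-3 - 89\right)\right) \left(- \frac{1}{85818}\right) = \left(4 - -1104\right) \left(- \frac{1}{85818}\right) = \left(4 + 1104\right) \left(- \frac{1}{85818}\right) = 1108 \left(- \frac{1}{85818}\right) = - \frac{554}{42909}$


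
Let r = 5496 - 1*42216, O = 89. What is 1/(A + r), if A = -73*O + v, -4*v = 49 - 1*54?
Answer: -4/172863 ≈ -2.3140e-5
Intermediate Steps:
v = 5/4 (v = -(49 - 1*54)/4 = -(49 - 54)/4 = -¼*(-5) = 5/4 ≈ 1.2500)
r = -36720 (r = 5496 - 42216 = -36720)
A = -25983/4 (A = -73*89 + 5/4 = -6497 + 5/4 = -25983/4 ≈ -6495.8)
1/(A + r) = 1/(-25983/4 - 36720) = 1/(-172863/4) = -4/172863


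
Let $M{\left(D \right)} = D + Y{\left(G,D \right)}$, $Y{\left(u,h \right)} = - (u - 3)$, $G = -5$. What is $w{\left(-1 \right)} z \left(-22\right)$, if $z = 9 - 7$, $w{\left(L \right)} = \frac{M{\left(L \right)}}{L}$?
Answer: $308$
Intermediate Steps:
$Y{\left(u,h \right)} = 3 - u$ ($Y{\left(u,h \right)} = - (-3 + u) = 3 - u$)
$M{\left(D \right)} = 8 + D$ ($M{\left(D \right)} = D + \left(3 - -5\right) = D + \left(3 + 5\right) = D + 8 = 8 + D$)
$w{\left(L \right)} = \frac{8 + L}{L}$
$z = 2$ ($z = 9 - 7 = 2$)
$w{\left(-1 \right)} z \left(-22\right) = \frac{8 - 1}{-1} \cdot 2 \left(-22\right) = \left(-1\right) 7 \cdot 2 \left(-22\right) = \left(-7\right) 2 \left(-22\right) = \left(-14\right) \left(-22\right) = 308$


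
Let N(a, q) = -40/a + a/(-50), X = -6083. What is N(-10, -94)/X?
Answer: -3/4345 ≈ -0.00069045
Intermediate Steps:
N(a, q) = -40/a - a/50 (N(a, q) = -40/a + a*(-1/50) = -40/a - a/50)
N(-10, -94)/X = (-40/(-10) - 1/50*(-10))/(-6083) = (-40*(-1/10) + 1/5)*(-1/6083) = (4 + 1/5)*(-1/6083) = (21/5)*(-1/6083) = -3/4345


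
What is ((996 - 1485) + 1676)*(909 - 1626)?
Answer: -851079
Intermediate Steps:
((996 - 1485) + 1676)*(909 - 1626) = (-489 + 1676)*(-717) = 1187*(-717) = -851079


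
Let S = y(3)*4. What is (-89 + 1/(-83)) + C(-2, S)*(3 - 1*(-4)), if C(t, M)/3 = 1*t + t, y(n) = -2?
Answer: -14360/83 ≈ -173.01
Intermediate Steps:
S = -8 (S = -2*4 = -8)
C(t, M) = 6*t (C(t, M) = 3*(1*t + t) = 3*(t + t) = 3*(2*t) = 6*t)
(-89 + 1/(-83)) + C(-2, S)*(3 - 1*(-4)) = (-89 + 1/(-83)) + (6*(-2))*(3 - 1*(-4)) = (-89 - 1/83) - 12*(3 + 4) = -7388/83 - 12*7 = -7388/83 - 84 = -14360/83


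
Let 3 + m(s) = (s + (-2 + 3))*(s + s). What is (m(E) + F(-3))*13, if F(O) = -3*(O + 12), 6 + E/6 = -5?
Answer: 111150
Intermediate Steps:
E = -66 (E = -36 + 6*(-5) = -36 - 30 = -66)
F(O) = -36 - 3*O (F(O) = -3*(12 + O) = -36 - 3*O)
m(s) = -3 + 2*s*(1 + s) (m(s) = -3 + (s + (-2 + 3))*(s + s) = -3 + (s + 1)*(2*s) = -3 + (1 + s)*(2*s) = -3 + 2*s*(1 + s))
(m(E) + F(-3))*13 = ((-3 + 2*(-66) + 2*(-66)**2) + (-36 - 3*(-3)))*13 = ((-3 - 132 + 2*4356) + (-36 + 9))*13 = ((-3 - 132 + 8712) - 27)*13 = (8577 - 27)*13 = 8550*13 = 111150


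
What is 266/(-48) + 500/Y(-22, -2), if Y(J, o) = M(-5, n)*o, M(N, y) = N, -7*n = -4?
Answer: 1067/24 ≈ 44.458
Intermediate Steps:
n = 4/7 (n = -⅐*(-4) = 4/7 ≈ 0.57143)
Y(J, o) = -5*o
266/(-48) + 500/Y(-22, -2) = 266/(-48) + 500/((-5*(-2))) = 266*(-1/48) + 500/10 = -133/24 + 500*(⅒) = -133/24 + 50 = 1067/24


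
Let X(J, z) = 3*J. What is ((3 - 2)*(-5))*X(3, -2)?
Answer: -45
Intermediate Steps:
((3 - 2)*(-5))*X(3, -2) = ((3 - 2)*(-5))*(3*3) = (1*(-5))*9 = -5*9 = -45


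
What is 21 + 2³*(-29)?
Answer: -211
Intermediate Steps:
21 + 2³*(-29) = 21 + 8*(-29) = 21 - 232 = -211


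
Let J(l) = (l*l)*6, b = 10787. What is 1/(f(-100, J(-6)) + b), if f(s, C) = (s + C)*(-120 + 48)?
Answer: 1/2435 ≈ 0.00041068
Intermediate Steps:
J(l) = 6*l**2 (J(l) = l**2*6 = 6*l**2)
f(s, C) = -72*C - 72*s (f(s, C) = (C + s)*(-72) = -72*C - 72*s)
1/(f(-100, J(-6)) + b) = 1/((-432*(-6)**2 - 72*(-100)) + 10787) = 1/((-432*36 + 7200) + 10787) = 1/((-72*216 + 7200) + 10787) = 1/((-15552 + 7200) + 10787) = 1/(-8352 + 10787) = 1/2435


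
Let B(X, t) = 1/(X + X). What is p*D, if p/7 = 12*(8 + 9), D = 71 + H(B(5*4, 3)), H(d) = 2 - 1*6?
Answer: 95676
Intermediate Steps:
B(X, t) = 1/(2*X)
H(d) = -4 (H(d) = 2 - 6 = -4)
D = 67 (D = 71 - 4 = 67)
p = 1428 (p = 7*(12*(8 + 9)) = 7*(12*17) = 7*204 = 1428)
p*D = 1428*67 = 95676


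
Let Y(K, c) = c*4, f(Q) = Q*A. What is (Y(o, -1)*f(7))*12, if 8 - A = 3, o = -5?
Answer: -1680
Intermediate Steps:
A = 5 (A = 8 - 1*3 = 8 - 3 = 5)
f(Q) = 5*Q (f(Q) = Q*5 = 5*Q)
Y(K, c) = 4*c
(Y(o, -1)*f(7))*12 = ((4*(-1))*(5*7))*12 = -4*35*12 = -140*12 = -1680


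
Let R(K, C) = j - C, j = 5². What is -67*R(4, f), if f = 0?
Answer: -1675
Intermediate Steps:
j = 25
R(K, C) = 25 - C
-67*R(4, f) = -67*(25 - 1*0) = -67*(25 + 0) = -67*25 = -1675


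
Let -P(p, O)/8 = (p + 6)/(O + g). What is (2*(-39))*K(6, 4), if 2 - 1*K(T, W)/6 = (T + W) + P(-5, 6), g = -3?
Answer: 2496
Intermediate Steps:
P(p, O) = -8*(6 + p)/(-3 + O) (P(p, O) = -8*(p + 6)/(O - 3) = -8*(6 + p)/(-3 + O))
K(T, W) = 28 - 6*T - 6*W (K(T, W) = 12 - 6*((T + W) + 8*(-6 - 1*(-5))/(-3 + 6)) = 12 - 6*((T + W) + 8*(-6 + 5)/3) = 12 - 6*((T + W) + 8*(⅓)*(-1)) = 12 - 6*((T + W) - 8/3) = 12 - 6*(-8/3 + T + W) = 12 + (16 - 6*T - 6*W) = 28 - 6*T - 6*W)
(2*(-39))*K(6, 4) = (2*(-39))*(28 - 6*6 - 6*4) = -78*(28 - 36 - 24) = -78*(-32) = 2496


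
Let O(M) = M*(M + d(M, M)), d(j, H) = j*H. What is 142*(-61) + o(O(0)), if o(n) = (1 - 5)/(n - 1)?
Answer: -8658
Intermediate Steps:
d(j, H) = H*j
O(M) = M*(M + M**2) (O(M) = M*(M + M*M) = M*(M + M**2))
o(n) = -4/(-1 + n)
142*(-61) + o(O(0)) = 142*(-61) - 4/(-1 + 0**2*(1 + 0)) = -8662 - 4/(-1 + 0*1) = -8662 - 4/(-1 + 0) = -8662 - 4/(-1) = -8662 - 4*(-1) = -8662 + 4 = -8658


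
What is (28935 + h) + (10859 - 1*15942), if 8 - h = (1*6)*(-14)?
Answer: 23944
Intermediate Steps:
h = 92 (h = 8 - 1*6*(-14) = 8 - 6*(-14) = 8 - 1*(-84) = 8 + 84 = 92)
(28935 + h) + (10859 - 1*15942) = (28935 + 92) + (10859 - 1*15942) = 29027 + (10859 - 15942) = 29027 - 5083 = 23944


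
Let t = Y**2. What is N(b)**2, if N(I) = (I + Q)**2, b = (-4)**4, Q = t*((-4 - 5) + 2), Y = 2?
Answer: 2702336256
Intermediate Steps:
t = 4 (t = 2**2 = 4)
Q = -28 (Q = 4*((-4 - 5) + 2) = 4*(-9 + 2) = 4*(-7) = -28)
b = 256
N(I) = (-28 + I)**2 (N(I) = (I - 28)**2 = (-28 + I)**2)
N(b)**2 = ((-28 + 256)**2)**2 = (228**2)**2 = 51984**2 = 2702336256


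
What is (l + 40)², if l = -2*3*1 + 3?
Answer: 1369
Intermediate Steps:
l = -3 (l = -6*1 + 3 = -6 + 3 = -3)
(l + 40)² = (-3 + 40)² = 37² = 1369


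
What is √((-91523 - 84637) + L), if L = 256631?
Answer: √80471 ≈ 283.67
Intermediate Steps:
√((-91523 - 84637) + L) = √((-91523 - 84637) + 256631) = √(-176160 + 256631) = √80471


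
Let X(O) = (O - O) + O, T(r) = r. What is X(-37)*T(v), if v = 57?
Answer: -2109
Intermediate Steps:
X(O) = O (X(O) = 0 + O = O)
X(-37)*T(v) = -37*57 = -2109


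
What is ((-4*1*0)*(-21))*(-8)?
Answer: 0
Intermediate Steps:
((-4*1*0)*(-21))*(-8) = (-4*0*(-21))*(-8) = (0*(-21))*(-8) = 0*(-8) = 0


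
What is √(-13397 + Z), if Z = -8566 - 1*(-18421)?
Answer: I*√3542 ≈ 59.515*I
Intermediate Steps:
Z = 9855 (Z = -8566 + 18421 = 9855)
√(-13397 + Z) = √(-13397 + 9855) = √(-3542) = I*√3542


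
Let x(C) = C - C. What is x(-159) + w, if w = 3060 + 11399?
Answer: 14459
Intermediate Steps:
x(C) = 0
w = 14459
x(-159) + w = 0 + 14459 = 14459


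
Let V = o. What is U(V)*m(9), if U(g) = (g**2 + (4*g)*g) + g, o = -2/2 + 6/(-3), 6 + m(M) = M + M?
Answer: 504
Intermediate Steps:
m(M) = -6 + 2*M (m(M) = -6 + (M + M) = -6 + 2*M)
o = -3 (o = -2*1/2 + 6*(-1/3) = -1 - 2 = -3)
V = -3
U(g) = g + 5*g**2 (U(g) = (g**2 + 4*g**2) + g = 5*g**2 + g = g + 5*g**2)
U(V)*m(9) = (-3*(1 + 5*(-3)))*(-6 + 2*9) = (-3*(1 - 15))*(-6 + 18) = -3*(-14)*12 = 42*12 = 504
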